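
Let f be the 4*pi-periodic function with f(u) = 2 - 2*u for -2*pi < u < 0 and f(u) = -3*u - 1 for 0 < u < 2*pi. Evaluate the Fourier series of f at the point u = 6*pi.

1/2 - pi

u = 6*pi differs from u = 2*pi by 1 full period(s), and the series is 4*pi-periodic.
At u = 2*pi the one-sided limits are f(2*pi^-) = -6*pi - 1 and f(2*pi^+) = 2 + 4*pi.
By Dirichlet's theorem the series converges to their average, [(-6*pi - 1) + (2 + 4*pi)]/2 = 1/2 - pi.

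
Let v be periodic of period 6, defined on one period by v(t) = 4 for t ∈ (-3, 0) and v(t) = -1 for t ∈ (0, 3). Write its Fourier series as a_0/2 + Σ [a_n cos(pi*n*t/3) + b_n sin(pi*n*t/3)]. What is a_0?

a_0 = 1/3 ∫_{-3}^{3} v(t) dt = 1/3 · (9) = 3.

3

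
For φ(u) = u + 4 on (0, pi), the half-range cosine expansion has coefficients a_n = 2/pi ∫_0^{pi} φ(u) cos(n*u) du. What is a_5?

a_5 = 2/pi ∫_0^{pi} (u + 4) cos(5*u) du.
Integrating by parts (boundary term plus one more integral), an antiderivative of (u + 4) cos(5*u) is u*sin(5*u)/5 + 4*sin(5*u)/5 + cos(5*u)/25; evaluating from 0 to pi: ∫_{0}^{pi} (u + 4) cos(5*u) du = (-1/25) - (1/25) = -2/25.
Hence a_5 = (2/pi)·(-2/25) = -4/(25*pi).

-4/(25*pi)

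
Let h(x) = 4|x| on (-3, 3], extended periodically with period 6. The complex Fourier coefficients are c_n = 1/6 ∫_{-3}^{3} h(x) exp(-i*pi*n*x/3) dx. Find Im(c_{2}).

0

Since h is real-valued, Im(c_{2}) = -1/6 ∫_{-3}^{3} h(x) sin(2*pi*x/3) dx = -b_{2}/2.
(h is even, so the integrand is odd over a symmetric interval and the integral vanishes.)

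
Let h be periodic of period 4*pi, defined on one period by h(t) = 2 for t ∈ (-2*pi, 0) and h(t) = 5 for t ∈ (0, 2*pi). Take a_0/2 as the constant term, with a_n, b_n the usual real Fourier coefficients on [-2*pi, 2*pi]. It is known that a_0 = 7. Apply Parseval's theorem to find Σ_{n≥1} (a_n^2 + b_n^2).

Parseval: a_0^2/2 + Σ_{n≥1} (a_n^2+b_n^2) = (1/(2*pi)) ∫_{-2*pi}^{2*pi} h(t)^2 dt = 29.
Subtract a_0^2/2 = 49/2: Σ (a_n^2+b_n^2) = 9/2.

9/2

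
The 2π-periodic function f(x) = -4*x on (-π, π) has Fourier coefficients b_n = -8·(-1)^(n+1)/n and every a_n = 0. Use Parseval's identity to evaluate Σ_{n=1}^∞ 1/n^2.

pi**2/6

Parseval: Σ b_n^2 = (1/π) ∫_{-π}^{π} f(x)^2 dx = 32*pi**2/3.
Σ b_n^2 = Σ 64/n^2, so Σ 1/n^2 = (32*pi**2/3)/64 = pi**2/6.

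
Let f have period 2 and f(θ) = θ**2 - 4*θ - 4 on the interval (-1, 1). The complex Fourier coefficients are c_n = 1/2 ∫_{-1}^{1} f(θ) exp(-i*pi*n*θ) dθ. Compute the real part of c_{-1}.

-2/pi**2

Since f is real-valued, Re(c_{-1}) = 1/2 ∫_{-1}^{1} f(θ) cos(-pi*θ) dθ = a_{1}/2.
Integrating by parts twice (tabular method), an antiderivative of (θ**2 - 4*θ - 4) cos(-pi*θ) is θ**2*sin(pi*θ)/pi - 4*θ*sin(pi*θ)/pi + 2*θ*cos(pi*θ)/pi**2 - 4*sin(pi*θ)/pi - 2*sin(pi*θ)/pi**3 - 4*cos(pi*θ)/pi**2; evaluating from -1 to 1: ∫_{-1}^{1} (θ**2 - 4*θ - 4) cos(-pi*θ) dθ = (2/pi**2) - (6/pi**2) = -4/pi**2.
Hence Re(c_{-1}) = (1/2)·(-4/pi**2) = -2/pi**2.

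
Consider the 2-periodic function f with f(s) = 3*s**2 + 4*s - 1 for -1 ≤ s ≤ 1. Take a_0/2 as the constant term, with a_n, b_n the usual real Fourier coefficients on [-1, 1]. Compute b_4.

-2/pi

b_4 = ∫_{-1}^{1} f(s) sin(4*pi*s) ds.
Integrating by parts twice (tabular method), an antiderivative of (3*s**2 + 4*s - 1) sin(4*pi*s) is -3*s**2*cos(4*pi*s)/(4*pi) + 3*s*sin(4*pi*s)/(8*pi**2) - s*cos(4*pi*s)/pi + sin(4*pi*s)/(4*pi**2) + 3*cos(4*pi*s)/(32*pi**3) + cos(4*pi*s)/(4*pi); evaluating from -1 to 1: ∫_{-1}^{1} (3*s**2 + 4*s - 1) sin(4*pi*s) ds = (3*(1 - 16*pi**2)/(32*pi**3)) - ((3 + 16*pi**2)/(32*pi**3)) = -2/pi.
Hence b_4 = -2/pi.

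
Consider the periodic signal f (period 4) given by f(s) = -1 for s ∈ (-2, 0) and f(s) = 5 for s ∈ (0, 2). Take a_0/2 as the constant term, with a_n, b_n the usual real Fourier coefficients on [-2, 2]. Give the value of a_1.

a_1 = 1/2 ∫_{-2}^{2} f(s) cos(pi*s/2) ds.
Split the integral at the breakpoints.
Directly, an antiderivative of (-1) cos(pi*s/2) is -2*sin(pi*s/2)/pi; evaluating from -2 to 0: ∫_{-2}^{0} (-1) cos(pi*s/2) ds = (0) - (0) = 0.
Directly, an antiderivative of (5) cos(pi*s/2) is 10*sin(pi*s/2)/pi; evaluating from 0 to 2: ∫_{0}^{2} (5) cos(pi*s/2) ds = (0) - (0) = 0.
Summing the pieces and multiplying by (1/2) gives a_1 = 0.

0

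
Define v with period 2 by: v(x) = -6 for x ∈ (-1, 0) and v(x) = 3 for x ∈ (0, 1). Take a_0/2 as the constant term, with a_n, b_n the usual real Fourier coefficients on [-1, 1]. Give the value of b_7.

b_7 = ∫_{-1}^{1} v(x) sin(7*pi*x) dx.
Split the integral at the breakpoints.
Directly, an antiderivative of (-6) sin(7*pi*x) is 6*cos(7*pi*x)/(7*pi); evaluating from -1 to 0: ∫_{-1}^{0} (-6) sin(7*pi*x) dx = (6/(7*pi)) - (-6/(7*pi)) = 12/(7*pi).
Directly, an antiderivative of (3) sin(7*pi*x) is -3*cos(7*pi*x)/(7*pi); evaluating from 0 to 1: ∫_{0}^{1} (3) sin(7*pi*x) dx = (3/(7*pi)) - (-3/(7*pi)) = 6/(7*pi).
Summing the pieces gives b_7 = 18/(7*pi).

18/(7*pi)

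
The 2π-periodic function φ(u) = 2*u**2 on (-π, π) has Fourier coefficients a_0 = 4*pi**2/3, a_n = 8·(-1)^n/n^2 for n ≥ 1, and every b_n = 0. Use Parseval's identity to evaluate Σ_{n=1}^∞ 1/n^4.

Parseval: a_0^2/2 + Σ a_n^2 = (1/π) ∫_{-π}^{π} φ(u)^2 du = 8*pi**4/5.
Subtract a_0^2/2 = 8*pi**4/9: Σ a_n^2 = 32*pi**4/45.
Since a_n^2 = 64/n^4, Σ 1/n^4 = pi**4/90.

pi**4/90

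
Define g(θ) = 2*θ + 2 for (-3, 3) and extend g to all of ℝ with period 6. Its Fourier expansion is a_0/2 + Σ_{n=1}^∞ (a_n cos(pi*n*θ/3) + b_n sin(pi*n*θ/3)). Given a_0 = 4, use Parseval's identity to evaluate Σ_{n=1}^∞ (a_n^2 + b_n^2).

Parseval: a_0^2/2 + Σ_{n≥1} (a_n^2+b_n^2) = 1/3 ∫_{-3}^{3} g(θ)^2 dθ = 32.
Subtract a_0^2/2 = 8: Σ (a_n^2+b_n^2) = 24.

24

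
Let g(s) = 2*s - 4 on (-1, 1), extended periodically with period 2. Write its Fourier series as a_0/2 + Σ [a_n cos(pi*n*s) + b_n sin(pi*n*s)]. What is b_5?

b_5 = ∫_{-1}^{1} g(s) sin(5*pi*s) ds.
Integrating by parts (boundary term plus one more integral), an antiderivative of (2*s - 4) sin(5*pi*s) is -2*s*cos(5*pi*s)/(5*pi) + 2*sin(5*pi*s)/(25*pi**2) + 4*cos(5*pi*s)/(5*pi); evaluating from -1 to 1: ∫_{-1}^{1} (2*s - 4) sin(5*pi*s) ds = (-2/(5*pi)) - (-6/(5*pi)) = 4/(5*pi).
Hence b_5 = 4/(5*pi).

4/(5*pi)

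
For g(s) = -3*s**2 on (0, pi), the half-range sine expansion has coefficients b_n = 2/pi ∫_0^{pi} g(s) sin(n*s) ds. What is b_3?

b_3 = 2/pi ∫_0^{pi} (-3*s**2) sin(3*s) ds.
Integrating by parts twice (tabular method), an antiderivative of (-3*s**2) sin(3*s) is s**2*cos(3*s) - 2*s*sin(3*s)/3 - 2*cos(3*s)/9; evaluating from 0 to pi: ∫_{0}^{pi} (-3*s**2) sin(3*s) ds = (2/9 - pi**2) - (-2/9) = 4/9 - pi**2.
Hence b_3 = (2/pi)·(4/9 - pi**2) = -2*pi + 8/(9*pi).

-2*pi + 8/(9*pi)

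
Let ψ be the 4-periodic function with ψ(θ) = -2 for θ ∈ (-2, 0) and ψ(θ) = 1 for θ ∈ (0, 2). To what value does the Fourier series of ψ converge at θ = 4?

-1/2

θ = 4 differs from θ = 0 by 1 full period(s), and the series is 4-periodic.
At θ = 0 the one-sided limits are ψ(0^-) = -2 and ψ(0^+) = 1.
By Dirichlet's theorem the series converges to their average, [(-2) + (1)]/2 = -1/2.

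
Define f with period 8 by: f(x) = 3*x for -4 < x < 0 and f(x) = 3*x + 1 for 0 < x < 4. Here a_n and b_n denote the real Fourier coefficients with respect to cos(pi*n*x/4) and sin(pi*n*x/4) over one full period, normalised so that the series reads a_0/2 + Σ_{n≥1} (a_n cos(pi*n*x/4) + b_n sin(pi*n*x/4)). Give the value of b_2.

b_2 = 1/4 ∫_{-4}^{4} f(x) sin(pi*x/2) dx.
Split the integral at the breakpoints.
Integrating by parts (boundary term plus one more integral), an antiderivative of (3*x) sin(pi*x/2) is -6*x*cos(pi*x/2)/pi + 12*sin(pi*x/2)/pi**2; evaluating from -4 to 0: ∫_{-4}^{0} (3*x) sin(pi*x/2) dx = (0) - (24/pi) = -24/pi.
Integrating by parts (boundary term plus one more integral), an antiderivative of (3*x + 1) sin(pi*x/2) is -6*x*cos(pi*x/2)/pi + 12*sin(pi*x/2)/pi**2 - 2*cos(pi*x/2)/pi; evaluating from 0 to 4: ∫_{0}^{4} (3*x + 1) sin(pi*x/2) dx = (-26/pi) - (-2/pi) = -24/pi.
Summing the pieces and multiplying by (1/4) gives b_2 = -12/pi.

-12/pi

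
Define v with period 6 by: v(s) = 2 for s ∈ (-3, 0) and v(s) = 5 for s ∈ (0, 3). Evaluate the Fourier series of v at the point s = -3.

7/2

At s = -3 the one-sided limits are v(-3^-) = 5 and v(-3^+) = 2.
By Dirichlet's theorem the series converges to their average, [(5) + (2)]/2 = 7/2.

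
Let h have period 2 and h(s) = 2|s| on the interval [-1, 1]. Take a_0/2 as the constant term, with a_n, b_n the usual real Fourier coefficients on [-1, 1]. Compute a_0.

2

a_0 = ∫_{-1}^{1} h(s) ds = 2.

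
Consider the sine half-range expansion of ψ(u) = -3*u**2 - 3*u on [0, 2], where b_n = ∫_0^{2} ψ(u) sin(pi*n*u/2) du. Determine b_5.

b_5 = ∫_0^{2} (-3*u**2 - 3*u) sin(5*pi*u/2) du.
Integrating by parts twice (tabular method), an antiderivative of (-3*u**2 - 3*u) sin(5*pi*u/2) is 6*u**2*cos(5*pi*u/2)/(5*pi) - 24*u*sin(5*pi*u/2)/(25*pi**2) + 6*u*cos(5*pi*u/2)/(5*pi) - 12*sin(5*pi*u/2)/(25*pi**2) - 48*cos(5*pi*u/2)/(125*pi**3); evaluating from 0 to 2: ∫_{0}^{2} (-3*u**2 - 3*u) sin(5*pi*u/2) du = (12*(4 - 75*pi**2)/(125*pi**3)) - (-48/(125*pi**3)) = 12*(8 - 75*pi**2)/(125*pi**3).
Hence b_5 = 12*(8 - 75*pi**2)/(125*pi**3).

12*(8 - 75*pi**2)/(125*pi**3)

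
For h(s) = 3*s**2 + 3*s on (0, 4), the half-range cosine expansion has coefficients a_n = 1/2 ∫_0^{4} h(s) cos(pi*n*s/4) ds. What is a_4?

12/pi**2

a_4 = 1/2 ∫_0^{4} (3*s**2 + 3*s) cos(pi*s) ds.
Integrating by parts twice (tabular method), an antiderivative of (3*s**2 + 3*s) cos(pi*s) is 3*s**2*sin(pi*s)/pi + 3*s*sin(pi*s)/pi + 6*s*cos(pi*s)/pi**2 - 6*sin(pi*s)/pi**3 + 3*cos(pi*s)/pi**2; evaluating from 0 to 4: ∫_{0}^{4} (3*s**2 + 3*s) cos(pi*s) ds = (27/pi**2) - (3/pi**2) = 24/pi**2.
Hence a_4 = (1/2)·(24/pi**2) = 12/pi**2.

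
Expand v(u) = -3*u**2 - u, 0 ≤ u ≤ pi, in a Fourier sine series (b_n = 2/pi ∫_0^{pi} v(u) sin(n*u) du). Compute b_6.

b_6 = 2/pi ∫_0^{pi} (-3*u**2 - u) sin(6*u) du.
Integrating by parts twice (tabular method), an antiderivative of (-3*u**2 - u) sin(6*u) is u**2*cos(6*u)/2 - u*sin(6*u)/6 + u*cos(6*u)/6 - sin(6*u)/36 - cos(6*u)/36; evaluating from 0 to pi: ∫_{0}^{pi} (-3*u**2 - u) sin(6*u) du = (-1/36 + pi/6 + pi**2/2) - (-1/36) = pi*(1 + 3*pi)/6.
Hence b_6 = (2/pi)·(pi*(1 + 3*pi)/6) = 1/3 + pi.

1/3 + pi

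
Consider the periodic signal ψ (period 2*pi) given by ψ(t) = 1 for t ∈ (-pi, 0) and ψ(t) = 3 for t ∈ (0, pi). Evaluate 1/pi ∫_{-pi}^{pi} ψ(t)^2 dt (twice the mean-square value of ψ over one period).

1/pi ∫_{-pi}^{pi} ψ(t)^2 dt = 1/pi · (10*pi) = 10.

10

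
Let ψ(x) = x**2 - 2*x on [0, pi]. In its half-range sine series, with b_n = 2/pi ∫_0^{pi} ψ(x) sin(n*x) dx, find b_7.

b_7 = 2/pi ∫_0^{pi} (x**2 - 2*x) sin(7*x) dx.
Integrating by parts twice (tabular method), an antiderivative of (x**2 - 2*x) sin(7*x) is -x**2*cos(7*x)/7 + 2*x*sin(7*x)/49 + 2*x*cos(7*x)/7 - 2*sin(7*x)/49 + 2*cos(7*x)/343; evaluating from 0 to pi: ∫_{0}^{pi} (x**2 - 2*x) sin(7*x) dx = (-2*pi/7 - 2/343 + pi**2/7) - (2/343) = -2*pi/7 - 4/343 + pi**2/7.
Hence b_7 = (2/pi)·(-2*pi/7 - 4/343 + pi**2/7) = 2*(-98*pi - 4 + 49*pi**2)/(343*pi).

2*(-98*pi - 4 + 49*pi**2)/(343*pi)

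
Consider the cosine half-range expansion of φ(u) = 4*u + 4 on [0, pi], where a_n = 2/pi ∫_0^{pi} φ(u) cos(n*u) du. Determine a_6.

a_6 = 2/pi ∫_0^{pi} (4*u + 4) cos(6*u) du.
Integrating by parts (boundary term plus one more integral), an antiderivative of (4*u + 4) cos(6*u) is 2*u*sin(6*u)/3 + 2*sin(6*u)/3 + cos(6*u)/9; evaluating from 0 to pi: ∫_{0}^{pi} (4*u + 4) cos(6*u) du = (1/9) - (1/9) = 0.
Hence a_6 = (2/pi)·(0) = 0.

0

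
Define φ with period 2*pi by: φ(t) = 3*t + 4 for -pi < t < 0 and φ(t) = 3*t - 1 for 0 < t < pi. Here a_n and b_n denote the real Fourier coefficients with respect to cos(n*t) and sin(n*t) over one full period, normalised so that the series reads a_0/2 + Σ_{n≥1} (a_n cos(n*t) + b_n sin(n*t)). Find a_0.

a_0 = 1/pi ∫_{-pi}^{pi} φ(t) dt = 1/pi · (3*pi) = 3.

3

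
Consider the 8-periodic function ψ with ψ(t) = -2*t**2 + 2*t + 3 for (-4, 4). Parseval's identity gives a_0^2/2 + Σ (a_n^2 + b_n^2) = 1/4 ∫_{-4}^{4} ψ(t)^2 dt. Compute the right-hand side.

5134/15

1/4 ∫_{-4}^{4} ψ(t)^2 dt = 1/4 · (20536/15) = 5134/15.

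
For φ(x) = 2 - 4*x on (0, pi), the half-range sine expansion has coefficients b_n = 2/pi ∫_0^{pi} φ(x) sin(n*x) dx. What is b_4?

b_4 = 2/pi ∫_0^{pi} (2 - 4*x) sin(4*x) dx.
Integrating by parts (boundary term plus one more integral), an antiderivative of (2 - 4*x) sin(4*x) is x*cos(4*x) - sin(4*x)/4 - cos(4*x)/2; evaluating from 0 to pi: ∫_{0}^{pi} (2 - 4*x) sin(4*x) dx = (-1/2 + pi) - (-1/2) = pi.
Hence b_4 = (2/pi)·(pi) = 2.

2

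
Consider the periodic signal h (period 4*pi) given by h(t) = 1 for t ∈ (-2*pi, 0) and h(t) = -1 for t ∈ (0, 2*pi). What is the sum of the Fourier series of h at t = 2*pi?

At t = 2*pi the one-sided limits are h(2*pi^-) = -1 and h(2*pi^+) = 1.
By Dirichlet's theorem the series converges to their average, [(-1) + (1)]/2 = 0.

0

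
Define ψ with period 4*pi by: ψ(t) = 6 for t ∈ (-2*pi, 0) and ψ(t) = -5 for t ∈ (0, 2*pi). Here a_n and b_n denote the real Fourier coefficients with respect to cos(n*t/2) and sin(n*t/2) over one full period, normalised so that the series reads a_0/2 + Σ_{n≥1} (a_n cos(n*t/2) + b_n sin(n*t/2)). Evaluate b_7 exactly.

b_7 = (1/(2*pi)) ∫_{-2*pi}^{2*pi} ψ(t) sin(7*t/2) dt.
Split the integral at the breakpoints.
Directly, an antiderivative of (6) sin(7*t/2) is -12*cos(7*t/2)/7; evaluating from -2*pi to 0: ∫_{-2*pi}^{0} (6) sin(7*t/2) dt = (-12/7) - (12/7) = -24/7.
Directly, an antiderivative of (-5) sin(7*t/2) is 10*cos(7*t/2)/7; evaluating from 0 to 2*pi: ∫_{0}^{2*pi} (-5) sin(7*t/2) dt = (-10/7) - (10/7) = -20/7.
Summing the pieces and multiplying by (1/(2*pi)) gives b_7 = -22/(7*pi).

-22/(7*pi)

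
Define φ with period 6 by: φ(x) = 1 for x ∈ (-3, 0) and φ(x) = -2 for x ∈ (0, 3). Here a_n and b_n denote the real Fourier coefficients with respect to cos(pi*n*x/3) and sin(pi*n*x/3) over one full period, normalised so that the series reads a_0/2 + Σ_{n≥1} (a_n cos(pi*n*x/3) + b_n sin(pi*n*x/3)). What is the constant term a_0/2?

a_0 = 1/3 ∫_{-3}^{3} φ(x) dx = 1/3 · (-3) = -1.
So the constant term a_0/2 = -1/2.

-1/2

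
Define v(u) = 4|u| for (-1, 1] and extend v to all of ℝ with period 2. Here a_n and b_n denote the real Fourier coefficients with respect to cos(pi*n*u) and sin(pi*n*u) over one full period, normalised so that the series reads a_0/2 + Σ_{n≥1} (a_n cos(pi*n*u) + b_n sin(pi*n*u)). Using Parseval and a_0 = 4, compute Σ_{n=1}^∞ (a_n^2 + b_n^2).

Parseval: a_0^2/2 + Σ_{n≥1} (a_n^2+b_n^2) = ∫_{-1}^{1} v(u)^2 du = 32/3.
Subtract a_0^2/2 = 8: Σ (a_n^2+b_n^2) = 8/3.

8/3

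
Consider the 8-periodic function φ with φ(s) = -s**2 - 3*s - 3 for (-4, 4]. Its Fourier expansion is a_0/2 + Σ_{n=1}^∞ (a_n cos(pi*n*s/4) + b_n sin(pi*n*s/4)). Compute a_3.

a_3 = 1/4 ∫_{-4}^{4} φ(s) cos(3*pi*s/4) ds.
Integrating by parts twice (tabular method), an antiderivative of (-s**2 - 3*s - 3) cos(3*pi*s/4) is -4*s**2*sin(3*pi*s/4)/(3*pi) - 4*s*sin(3*pi*s/4)/pi - 32*s*cos(3*pi*s/4)/(9*pi**2) - 4*sin(3*pi*s/4)/pi + 128*sin(3*pi*s/4)/(27*pi**3) - 16*cos(3*pi*s/4)/(3*pi**2); evaluating from -4 to 4: ∫_{-4}^{4} (-s**2 - 3*s - 3) cos(3*pi*s/4) ds = (176/(9*pi**2)) - (-80/(9*pi**2)) = 256/(9*pi**2).
Hence a_3 = (1/4)·(256/(9*pi**2)) = 64/(9*pi**2).

64/(9*pi**2)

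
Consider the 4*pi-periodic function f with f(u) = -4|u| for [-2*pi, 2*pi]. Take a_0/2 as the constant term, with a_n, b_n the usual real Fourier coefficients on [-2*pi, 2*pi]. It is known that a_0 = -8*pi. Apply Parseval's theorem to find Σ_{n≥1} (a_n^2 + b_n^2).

32*pi**2/3

Parseval: a_0^2/2 + Σ_{n≥1} (a_n^2+b_n^2) = (1/(2*pi)) ∫_{-2*pi}^{2*pi} f(u)^2 du = 128*pi**2/3.
Subtract a_0^2/2 = 32*pi**2: Σ (a_n^2+b_n^2) = 32*pi**2/3.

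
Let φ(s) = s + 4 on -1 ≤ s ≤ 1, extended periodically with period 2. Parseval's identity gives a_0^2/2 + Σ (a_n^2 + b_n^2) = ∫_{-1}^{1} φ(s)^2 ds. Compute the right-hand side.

98/3

∫_{-1}^{1} φ(s)^2 ds = 98/3.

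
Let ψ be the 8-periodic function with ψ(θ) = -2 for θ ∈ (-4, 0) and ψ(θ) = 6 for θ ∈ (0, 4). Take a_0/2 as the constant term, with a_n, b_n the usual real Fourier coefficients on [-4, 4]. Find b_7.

16/(7*pi)

b_7 = 1/4 ∫_{-4}^{4} ψ(θ) sin(7*pi*θ/4) dθ.
Split the integral at the breakpoints.
Directly, an antiderivative of (-2) sin(7*pi*θ/4) is 8*cos(7*pi*θ/4)/(7*pi); evaluating from -4 to 0: ∫_{-4}^{0} (-2) sin(7*pi*θ/4) dθ = (8/(7*pi)) - (-8/(7*pi)) = 16/(7*pi).
Directly, an antiderivative of (6) sin(7*pi*θ/4) is -24*cos(7*pi*θ/4)/(7*pi); evaluating from 0 to 4: ∫_{0}^{4} (6) sin(7*pi*θ/4) dθ = (24/(7*pi)) - (-24/(7*pi)) = 48/(7*pi).
Summing the pieces and multiplying by (1/4) gives b_7 = 16/(7*pi).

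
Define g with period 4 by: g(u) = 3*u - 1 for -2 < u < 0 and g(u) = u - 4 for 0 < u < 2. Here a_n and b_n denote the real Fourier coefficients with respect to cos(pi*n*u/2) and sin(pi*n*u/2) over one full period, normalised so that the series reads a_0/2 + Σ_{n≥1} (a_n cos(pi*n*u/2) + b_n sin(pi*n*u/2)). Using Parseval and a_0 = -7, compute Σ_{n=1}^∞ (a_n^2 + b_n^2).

23/6

Parseval: a_0^2/2 + Σ_{n≥1} (a_n^2+b_n^2) = 1/2 ∫_{-2}^{2} g(u)^2 du = 85/3.
Subtract a_0^2/2 = 49/2: Σ (a_n^2+b_n^2) = 23/6.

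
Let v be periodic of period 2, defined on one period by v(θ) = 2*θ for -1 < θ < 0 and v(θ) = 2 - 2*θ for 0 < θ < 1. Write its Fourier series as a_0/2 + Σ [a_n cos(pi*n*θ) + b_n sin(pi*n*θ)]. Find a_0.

0

a_0 = ∫_{-1}^{1} v(θ) dθ = 0.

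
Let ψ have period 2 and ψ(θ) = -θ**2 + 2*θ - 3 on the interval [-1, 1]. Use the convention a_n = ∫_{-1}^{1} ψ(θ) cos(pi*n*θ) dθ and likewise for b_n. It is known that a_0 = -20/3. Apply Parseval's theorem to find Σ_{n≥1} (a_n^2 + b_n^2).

128/45

Parseval: a_0^2/2 + Σ_{n≥1} (a_n^2+b_n^2) = ∫_{-1}^{1} ψ(θ)^2 dθ = 376/15.
Subtract a_0^2/2 = 200/9: Σ (a_n^2+b_n^2) = 128/45.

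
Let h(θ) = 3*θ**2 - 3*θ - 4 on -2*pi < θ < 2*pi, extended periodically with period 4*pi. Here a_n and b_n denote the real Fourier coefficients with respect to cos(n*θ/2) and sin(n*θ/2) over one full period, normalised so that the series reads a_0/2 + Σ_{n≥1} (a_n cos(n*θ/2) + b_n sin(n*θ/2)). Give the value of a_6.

4/3

a_6 = (1/(2*pi)) ∫_{-2*pi}^{2*pi} h(θ) cos(3*θ) dθ.
Integrating by parts twice (tabular method), an antiderivative of (3*θ**2 - 3*θ - 4) cos(3*θ) is θ**2*sin(3*θ) - θ*sin(3*θ) + 2*θ*cos(3*θ)/3 - 14*sin(3*θ)/9 - cos(3*θ)/3; evaluating from -2*pi to 2*pi: ∫_{-2*pi}^{2*pi} (3*θ**2 - 3*θ - 4) cos(3*θ) dθ = (-1/3 + 4*pi/3) - (-4*pi/3 - 1/3) = 8*pi/3.
Hence a_6 = (1/(2*pi))·(8*pi/3) = 4/3.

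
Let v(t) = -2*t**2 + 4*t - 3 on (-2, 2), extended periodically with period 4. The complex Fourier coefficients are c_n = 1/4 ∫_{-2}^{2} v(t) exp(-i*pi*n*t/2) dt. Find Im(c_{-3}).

Since v is real-valued, Im(c_{-3}) = -1/4 ∫_{-2}^{2} v(t) sin(-3*pi*t/2) dt = b_{3}/2.
Integrating by parts twice (tabular method), an antiderivative of (-2*t**2 + 4*t - 3) sin(-3*pi*t/2) is -4*t**2*cos(3*pi*t/2)/(3*pi) + 16*t*sin(3*pi*t/2)/(9*pi**2) + 8*t*cos(3*pi*t/2)/(3*pi) - 16*sin(3*pi*t/2)/(9*pi**2) - 2*cos(3*pi*t/2)/pi + 32*cos(3*pi*t/2)/(27*pi**3); evaluating from -2 to 2: ∫_{-2}^{2} (-2*t**2 + 4*t - 3) sin(-3*pi*t/2) dt = (-32/(27*pi**3) + 2/pi) - (2*(-16 + 171*pi**2)/(27*pi**3)) = -32/(3*pi).
Hence Im(c_{-3}) = (-1/4)·(-32/(3*pi)) = 8/(3*pi).

8/(3*pi)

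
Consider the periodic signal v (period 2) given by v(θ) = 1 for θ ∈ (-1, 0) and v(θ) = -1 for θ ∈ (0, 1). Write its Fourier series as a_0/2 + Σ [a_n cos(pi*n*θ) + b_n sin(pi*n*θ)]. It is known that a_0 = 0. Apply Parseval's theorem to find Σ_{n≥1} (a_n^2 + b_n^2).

2

Parseval: a_0^2/2 + Σ_{n≥1} (a_n^2+b_n^2) = ∫_{-1}^{1} v(θ)^2 dθ = 2.
Subtract a_0^2/2 = 0: Σ (a_n^2+b_n^2) = 2.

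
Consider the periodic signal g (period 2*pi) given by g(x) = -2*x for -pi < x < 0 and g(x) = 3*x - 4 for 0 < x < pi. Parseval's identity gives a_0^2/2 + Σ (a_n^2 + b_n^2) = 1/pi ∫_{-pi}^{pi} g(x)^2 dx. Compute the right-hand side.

1/pi ∫_{-pi}^{pi} g(x)^2 dx = 1/pi · (pi*(-36*pi + 48 + 13*pi**2)/3) = -12*pi + 16 + 13*pi**2/3.

-12*pi + 16 + 13*pi**2/3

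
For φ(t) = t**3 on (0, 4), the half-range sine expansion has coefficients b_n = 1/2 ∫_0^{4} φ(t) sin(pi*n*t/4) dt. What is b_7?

b_7 = 1/2 ∫_0^{4} (t**3) sin(7*pi*t/4) dt.
Integrating by parts three times (tabular method), an antiderivative of (t**3) sin(7*pi*t/4) is -4*t**3*cos(7*pi*t/4)/(7*pi) + 48*t**2*sin(7*pi*t/4)/(49*pi**2) + 384*t*cos(7*pi*t/4)/(343*pi**3) - 1536*sin(7*pi*t/4)/(2401*pi**4); evaluating from 0 to 4: ∫_{0}^{4} (t**3) sin(7*pi*t/4) dt = (256*(-6 + 49*pi**2)/(343*pi**3)) - (0) = 256*(-6 + 49*pi**2)/(343*pi**3).
Hence b_7 = (1/2)·(256*(-6 + 49*pi**2)/(343*pi**3)) = 128*(-6 + 49*pi**2)/(343*pi**3).

128*(-6 + 49*pi**2)/(343*pi**3)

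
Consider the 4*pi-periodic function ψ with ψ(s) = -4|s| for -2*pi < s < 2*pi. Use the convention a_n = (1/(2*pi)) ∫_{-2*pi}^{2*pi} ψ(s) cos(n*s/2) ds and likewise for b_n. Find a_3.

a_3 = (1/(2*pi)) ∫_{-2*pi}^{2*pi} ψ(s) cos(3*s/2) ds.
ψ is even and cos(3*s/2) is even, so the integrand is even and a_3 = 1/pi ∫_0^{2*pi} ψ(s) cos(3*s/2) ds.
Integrating by parts (boundary term plus one more integral), an antiderivative of (-4*s) cos(3*s/2) is -8*s*sin(3*s/2)/3 - 16*cos(3*s/2)/9; evaluating from 0 to 2*pi: ∫_{0}^{2*pi} (-4*s) cos(3*s/2) ds = (16/9) - (-16/9) = 32/9.
Hence a_3 = (1/pi)·(32/9) = 32/(9*pi).

32/(9*pi)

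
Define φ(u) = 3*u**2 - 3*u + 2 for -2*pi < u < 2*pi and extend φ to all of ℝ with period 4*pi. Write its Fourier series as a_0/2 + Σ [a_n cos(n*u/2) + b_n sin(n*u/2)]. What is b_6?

2

b_6 = (1/(2*pi)) ∫_{-2*pi}^{2*pi} φ(u) sin(3*u) du.
Integrating by parts twice (tabular method), an antiderivative of (3*u**2 - 3*u + 2) sin(3*u) is -u**2*cos(3*u) + 2*u*sin(3*u)/3 + u*cos(3*u) - sin(3*u)/3 - 4*cos(3*u)/9; evaluating from -2*pi to 2*pi: ∫_{-2*pi}^{2*pi} (3*u**2 - 3*u + 2) sin(3*u) du = (-4*pi**2 - 4/9 + 2*pi) - (-4*pi**2 - 2*pi - 4/9) = 4*pi.
Hence b_6 = (1/(2*pi))·(4*pi) = 2.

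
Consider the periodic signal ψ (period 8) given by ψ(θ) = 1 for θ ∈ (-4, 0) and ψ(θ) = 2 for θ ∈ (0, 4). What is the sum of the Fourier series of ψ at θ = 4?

At θ = 4 the one-sided limits are ψ(4^-) = 2 and ψ(4^+) = 1.
By Dirichlet's theorem the series converges to their average, [(2) + (1)]/2 = 3/2.

3/2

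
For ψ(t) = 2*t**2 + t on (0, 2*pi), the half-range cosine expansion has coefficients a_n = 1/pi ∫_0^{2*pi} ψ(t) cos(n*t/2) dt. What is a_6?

a_6 = 1/pi ∫_0^{2*pi} (2*t**2 + t) cos(3*t) dt.
Integrating by parts twice (tabular method), an antiderivative of (2*t**2 + t) cos(3*t) is 2*t**2*sin(3*t)/3 + t*sin(3*t)/3 + 4*t*cos(3*t)/9 - 4*sin(3*t)/27 + cos(3*t)/9; evaluating from 0 to 2*pi: ∫_{0}^{2*pi} (2*t**2 + t) cos(3*t) dt = (1/9 + 8*pi/9) - (1/9) = 8*pi/9.
Hence a_6 = (1/pi)·(8*pi/9) = 8/9.

8/9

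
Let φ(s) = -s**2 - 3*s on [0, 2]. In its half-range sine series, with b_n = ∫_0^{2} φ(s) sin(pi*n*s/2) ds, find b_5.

b_5 = ∫_0^{2} (-s**2 - 3*s) sin(5*pi*s/2) ds.
Integrating by parts twice (tabular method), an antiderivative of (-s**2 - 3*s) sin(5*pi*s/2) is 2*s**2*cos(5*pi*s/2)/(5*pi) - 8*s*sin(5*pi*s/2)/(25*pi**2) + 6*s*cos(5*pi*s/2)/(5*pi) - 12*sin(5*pi*s/2)/(25*pi**2) - 16*cos(5*pi*s/2)/(125*pi**3); evaluating from 0 to 2: ∫_{0}^{2} (-s**2 - 3*s) sin(5*pi*s/2) ds = (-4/pi + 16/(125*pi**3)) - (-16/(125*pi**3)) = -4/pi + 32/(125*pi**3).
Hence b_5 = -4/pi + 32/(125*pi**3).

-4/pi + 32/(125*pi**3)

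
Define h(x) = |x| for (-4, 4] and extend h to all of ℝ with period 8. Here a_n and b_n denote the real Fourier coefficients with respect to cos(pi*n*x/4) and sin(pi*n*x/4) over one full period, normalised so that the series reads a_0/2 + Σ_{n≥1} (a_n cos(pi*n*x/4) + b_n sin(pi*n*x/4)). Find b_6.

b_6 = 1/4 ∫_{-4}^{4} h(x) sin(3*pi*x/2) dx.
h is even and sin(3*pi*x/2) is odd, so the integrand is odd over a symmetric interval and the integral vanishes.

0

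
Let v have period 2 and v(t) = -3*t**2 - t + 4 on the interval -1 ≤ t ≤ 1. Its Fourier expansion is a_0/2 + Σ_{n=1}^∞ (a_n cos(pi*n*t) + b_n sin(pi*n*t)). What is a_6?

-1/(3*pi**2)

a_6 = ∫_{-1}^{1} v(t) cos(6*pi*t) dt.
Integrating by parts twice (tabular method), an antiderivative of (-3*t**2 - t + 4) cos(6*pi*t) is -t**2*sin(6*pi*t)/(2*pi) - t*sin(6*pi*t)/(6*pi) - t*cos(6*pi*t)/(6*pi**2) + sin(6*pi*t)/(36*pi**3) + 2*sin(6*pi*t)/(3*pi) - cos(6*pi*t)/(36*pi**2); evaluating from -1 to 1: ∫_{-1}^{1} (-3*t**2 - t + 4) cos(6*pi*t) dt = (-7/(36*pi**2)) - (5/(36*pi**2)) = -1/(3*pi**2).
Hence a_6 = -1/(3*pi**2).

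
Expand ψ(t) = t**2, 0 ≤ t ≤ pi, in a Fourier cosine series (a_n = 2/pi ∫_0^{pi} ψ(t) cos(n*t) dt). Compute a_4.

1/4

a_4 = 2/pi ∫_0^{pi} (t**2) cos(4*t) dt.
Integrating by parts twice (tabular method), an antiderivative of (t**2) cos(4*t) is t**2*sin(4*t)/4 + t*cos(4*t)/8 - sin(4*t)/32; evaluating from 0 to pi: ∫_{0}^{pi} (t**2) cos(4*t) dt = (pi/8) - (0) = pi/8.
Hence a_4 = (2/pi)·(pi/8) = 1/4.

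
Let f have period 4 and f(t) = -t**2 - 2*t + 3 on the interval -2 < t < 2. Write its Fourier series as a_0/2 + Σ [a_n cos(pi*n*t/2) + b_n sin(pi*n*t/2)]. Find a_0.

a_0 = 1/2 ∫_{-2}^{2} f(t) dt = 1/2 · (20/3) = 10/3.

10/3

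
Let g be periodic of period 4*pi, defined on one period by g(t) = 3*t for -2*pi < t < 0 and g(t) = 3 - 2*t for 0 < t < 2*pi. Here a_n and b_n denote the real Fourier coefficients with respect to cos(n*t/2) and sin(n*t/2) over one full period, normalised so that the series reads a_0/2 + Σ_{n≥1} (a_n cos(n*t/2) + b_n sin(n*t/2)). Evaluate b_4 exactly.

-1/2

b_4 = (1/(2*pi)) ∫_{-2*pi}^{2*pi} g(t) sin(2*t) dt.
Split the integral at the breakpoints.
Integrating by parts (boundary term plus one more integral), an antiderivative of (3*t) sin(2*t) is -3*t*cos(2*t)/2 + 3*sin(2*t)/4; evaluating from -2*pi to 0: ∫_{-2*pi}^{0} (3*t) sin(2*t) dt = (0) - (3*pi) = -3*pi.
Integrating by parts (boundary term plus one more integral), an antiderivative of (3 - 2*t) sin(2*t) is t*cos(2*t) - sin(2*t)/2 - 3*cos(2*t)/2; evaluating from 0 to 2*pi: ∫_{0}^{2*pi} (3 - 2*t) sin(2*t) dt = (-3/2 + 2*pi) - (-3/2) = 2*pi.
Summing the pieces and multiplying by (1/(2*pi)) gives b_4 = -1/2.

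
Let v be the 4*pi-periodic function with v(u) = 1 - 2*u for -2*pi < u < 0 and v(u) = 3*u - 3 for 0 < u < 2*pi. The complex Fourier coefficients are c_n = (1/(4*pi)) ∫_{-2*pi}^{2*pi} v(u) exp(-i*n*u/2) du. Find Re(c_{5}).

-2/(5*pi)

Since v is real-valued, Re(c_{5}) = (1/(4*pi)) ∫_{-2*pi}^{2*pi} v(u) cos(5*u/2) du = a_{5}/2.
Split the integral at the breakpoints.
Integrating by parts (boundary term plus one more integral), an antiderivative of (1 - 2*u) cos(5*u/2) is -4*u*sin(5*u/2)/5 + 2*sin(5*u/2)/5 - 8*cos(5*u/2)/25; evaluating from -2*pi to 0: ∫_{-2*pi}^{0} (1 - 2*u) cos(5*u/2) du = (-8/25) - (8/25) = -16/25.
Integrating by parts (boundary term plus one more integral), an antiderivative of (3*u - 3) cos(5*u/2) is 6*u*sin(5*u/2)/5 - 6*sin(5*u/2)/5 + 12*cos(5*u/2)/25; evaluating from 0 to 2*pi: ∫_{0}^{2*pi} (3*u - 3) cos(5*u/2) du = (-12/25) - (12/25) = -24/25.
So ∫_{-2*pi}^{2*pi} v(u) cos(5*u/2) du = -8/5.
Hence Re(c_{5}) = (1/(4*pi))·(-8/5) = -2/(5*pi).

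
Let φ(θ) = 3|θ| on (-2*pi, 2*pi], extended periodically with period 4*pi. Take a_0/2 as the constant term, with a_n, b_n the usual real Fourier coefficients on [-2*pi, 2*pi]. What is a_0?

a_0 = (1/(2*pi)) ∫_{-2*pi}^{2*pi} φ(θ) dθ = (1/(2*pi)) · (12*pi**2) = 6*pi.

6*pi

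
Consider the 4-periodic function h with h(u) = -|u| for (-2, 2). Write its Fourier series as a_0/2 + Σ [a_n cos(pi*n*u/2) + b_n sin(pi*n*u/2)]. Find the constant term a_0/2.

-1

a_0 = 1/2 ∫_{-2}^{2} h(u) du = 1/2 · (-4) = -2.
So the constant term a_0/2 = -1.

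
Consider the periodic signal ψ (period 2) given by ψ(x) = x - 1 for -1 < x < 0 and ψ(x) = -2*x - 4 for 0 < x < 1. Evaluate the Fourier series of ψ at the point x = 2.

-5/2

x = 2 differs from x = 0 by 1 full period(s), and the series is 2-periodic.
At x = 0 the one-sided limits are ψ(0^-) = -1 and ψ(0^+) = -4.
By Dirichlet's theorem the series converges to their average, [(-1) + (-4)]/2 = -5/2.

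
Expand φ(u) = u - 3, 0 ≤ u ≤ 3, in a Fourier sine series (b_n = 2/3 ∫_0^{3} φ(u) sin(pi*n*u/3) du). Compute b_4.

b_4 = 2/3 ∫_0^{3} (u - 3) sin(4*pi*u/3) du.
Integrating by parts (boundary term plus one more integral), an antiderivative of (u - 3) sin(4*pi*u/3) is -3*u*cos(4*pi*u/3)/(4*pi) + 9*sin(4*pi*u/3)/(16*pi**2) + 9*cos(4*pi*u/3)/(4*pi); evaluating from 0 to 3: ∫_{0}^{3} (u - 3) sin(4*pi*u/3) du = (0) - (9/(4*pi)) = -9/(4*pi).
Hence b_4 = (2/3)·(-9/(4*pi)) = -3/(2*pi).

-3/(2*pi)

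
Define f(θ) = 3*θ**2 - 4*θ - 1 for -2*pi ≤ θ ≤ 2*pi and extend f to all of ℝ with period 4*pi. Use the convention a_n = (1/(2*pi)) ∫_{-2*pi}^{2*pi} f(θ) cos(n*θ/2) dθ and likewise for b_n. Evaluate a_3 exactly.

-16/3

a_3 = (1/(2*pi)) ∫_{-2*pi}^{2*pi} f(θ) cos(3*θ/2) dθ.
Integrating by parts twice (tabular method), an antiderivative of (3*θ**2 - 4*θ - 1) cos(3*θ/2) is 2*θ**2*sin(3*θ/2) - 8*θ*sin(3*θ/2)/3 + 8*θ*cos(3*θ/2)/3 - 22*sin(3*θ/2)/9 - 16*cos(3*θ/2)/9; evaluating from -2*pi to 2*pi: ∫_{-2*pi}^{2*pi} (3*θ**2 - 4*θ - 1) cos(3*θ/2) dθ = (16/9 - 16*pi/3) - (16/9 + 16*pi/3) = -32*pi/3.
Hence a_3 = (1/(2*pi))·(-32*pi/3) = -16/3.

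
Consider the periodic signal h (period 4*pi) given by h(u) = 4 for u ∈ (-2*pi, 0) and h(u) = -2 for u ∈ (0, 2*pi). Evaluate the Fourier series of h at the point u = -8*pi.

1

u = -8*pi differs from u = 0 by -2 full period(s), and the series is 4*pi-periodic.
At u = 0 the one-sided limits are h(0^-) = 4 and h(0^+) = -2.
By Dirichlet's theorem the series converges to their average, [(4) + (-2)]/2 = 1.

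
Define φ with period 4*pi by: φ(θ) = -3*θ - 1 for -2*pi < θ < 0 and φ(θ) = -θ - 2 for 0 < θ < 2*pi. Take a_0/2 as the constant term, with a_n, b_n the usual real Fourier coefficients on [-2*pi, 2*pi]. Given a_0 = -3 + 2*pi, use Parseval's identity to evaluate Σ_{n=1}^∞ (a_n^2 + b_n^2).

1/2 + 4*pi + 34*pi**2/3

Parseval: a_0^2/2 + Σ_{n≥1} (a_n^2+b_n^2) = (1/(2*pi)) ∫_{-2*pi}^{2*pi} φ(θ)^2 dθ = -2*pi + 5 + 40*pi**2/3.
Subtract a_0^2/2 = (3 - 2*pi)**2/2: Σ (a_n^2+b_n^2) = 1/2 + 4*pi + 34*pi**2/3.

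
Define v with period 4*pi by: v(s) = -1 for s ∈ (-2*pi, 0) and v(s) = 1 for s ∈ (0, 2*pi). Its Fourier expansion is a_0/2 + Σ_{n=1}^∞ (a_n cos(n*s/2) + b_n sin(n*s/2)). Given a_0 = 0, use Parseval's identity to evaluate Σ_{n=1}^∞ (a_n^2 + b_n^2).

2

Parseval: a_0^2/2 + Σ_{n≥1} (a_n^2+b_n^2) = (1/(2*pi)) ∫_{-2*pi}^{2*pi} v(s)^2 ds = 2.
Subtract a_0^2/2 = 0: Σ (a_n^2+b_n^2) = 2.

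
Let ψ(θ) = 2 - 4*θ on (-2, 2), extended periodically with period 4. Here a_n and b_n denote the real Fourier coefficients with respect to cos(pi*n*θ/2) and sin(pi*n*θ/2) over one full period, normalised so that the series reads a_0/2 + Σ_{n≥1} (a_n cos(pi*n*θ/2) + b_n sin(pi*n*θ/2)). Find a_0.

a_0 = 1/2 ∫_{-2}^{2} ψ(θ) dθ = 1/2 · (8) = 4.

4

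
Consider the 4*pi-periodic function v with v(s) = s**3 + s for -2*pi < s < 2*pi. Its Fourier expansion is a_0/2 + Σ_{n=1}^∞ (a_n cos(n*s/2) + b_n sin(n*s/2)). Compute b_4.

1/2 - 4*pi**2

b_4 = (1/(2*pi)) ∫_{-2*pi}^{2*pi} v(s) sin(2*s) ds.
v is odd and sin(2*s) is odd, so the integrand is even and b_4 = 1/pi ∫_0^{2*pi} v(s) sin(2*s) ds.
Integrating by parts three times (tabular method), an antiderivative of (s**3 + s) sin(2*s) is -s**3*cos(2*s)/2 + 3*s**2*sin(2*s)/4 + s*cos(2*s)/4 - sin(2*s)/8; evaluating from 0 to 2*pi: ∫_{0}^{2*pi} (s**3 + s) sin(2*s) ds = (-4*pi**3 + pi/2) - (0) = -4*pi**3 + pi/2.
Hence b_4 = (1/pi)·(-4*pi**3 + pi/2) = 1/2 - 4*pi**2.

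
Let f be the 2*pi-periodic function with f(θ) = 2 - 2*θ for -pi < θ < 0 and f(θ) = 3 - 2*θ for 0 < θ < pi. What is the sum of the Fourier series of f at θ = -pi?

5/2

θ = -pi differs from θ = pi by -1 full period(s), and the series is 2*pi-periodic.
At θ = pi the one-sided limits are f(pi^-) = 3 - 2*pi and f(pi^+) = 2 + 2*pi.
By Dirichlet's theorem the series converges to their average, [(3 - 2*pi) + (2 + 2*pi)]/2 = 5/2.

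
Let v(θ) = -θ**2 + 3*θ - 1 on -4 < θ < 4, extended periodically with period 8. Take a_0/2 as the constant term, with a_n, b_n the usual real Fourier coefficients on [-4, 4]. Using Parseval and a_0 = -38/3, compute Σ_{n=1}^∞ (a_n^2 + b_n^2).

Parseval: a_0^2/2 + Σ_{n≥1} (a_n^2+b_n^2) = 1/4 ∫_{-4}^{4} v(θ)^2 dθ = 3326/15.
Subtract a_0^2/2 = 722/9: Σ (a_n^2+b_n^2) = 6368/45.

6368/45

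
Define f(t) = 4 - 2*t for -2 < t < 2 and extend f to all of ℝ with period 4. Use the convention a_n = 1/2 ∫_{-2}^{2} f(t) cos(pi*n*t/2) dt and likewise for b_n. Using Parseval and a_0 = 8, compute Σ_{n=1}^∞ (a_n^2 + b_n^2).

32/3

Parseval: a_0^2/2 + Σ_{n≥1} (a_n^2+b_n^2) = 1/2 ∫_{-2}^{2} f(t)^2 dt = 128/3.
Subtract a_0^2/2 = 32: Σ (a_n^2+b_n^2) = 32/3.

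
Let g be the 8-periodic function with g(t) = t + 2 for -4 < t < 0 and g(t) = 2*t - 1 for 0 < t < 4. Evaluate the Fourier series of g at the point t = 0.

1/2

At t = 0 the one-sided limits are g(0^-) = 2 and g(0^+) = -1.
By Dirichlet's theorem the series converges to their average, [(2) + (-1)]/2 = 1/2.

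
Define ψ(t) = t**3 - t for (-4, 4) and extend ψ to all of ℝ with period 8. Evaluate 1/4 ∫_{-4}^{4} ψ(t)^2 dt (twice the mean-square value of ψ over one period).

1/4 ∫_{-4}^{4} ψ(t)^2 dt = 1/4 · (409984/105) = 102496/105.

102496/105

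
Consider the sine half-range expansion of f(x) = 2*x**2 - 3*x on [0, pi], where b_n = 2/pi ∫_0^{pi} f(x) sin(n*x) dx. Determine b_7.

b_7 = 2/pi ∫_0^{pi} (2*x**2 - 3*x) sin(7*x) dx.
Integrating by parts twice (tabular method), an antiderivative of (2*x**2 - 3*x) sin(7*x) is -2*x**2*cos(7*x)/7 + 4*x*sin(7*x)/49 + 3*x*cos(7*x)/7 - 3*sin(7*x)/49 + 4*cos(7*x)/343; evaluating from 0 to pi: ∫_{0}^{pi} (2*x**2 - 3*x) sin(7*x) dx = (-3*pi/7 - 4/343 + 2*pi**2/7) - (4/343) = -3*pi/7 - 8/343 + 2*pi**2/7.
Hence b_7 = (2/pi)·(-3*pi/7 - 8/343 + 2*pi**2/7) = 2*(-147*pi - 8 + 98*pi**2)/(343*pi).

2*(-147*pi - 8 + 98*pi**2)/(343*pi)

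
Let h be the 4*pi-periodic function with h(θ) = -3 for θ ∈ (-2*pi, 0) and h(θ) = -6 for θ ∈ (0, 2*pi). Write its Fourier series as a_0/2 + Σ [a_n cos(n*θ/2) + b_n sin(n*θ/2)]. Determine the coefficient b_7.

-6/(7*pi)

b_7 = (1/(2*pi)) ∫_{-2*pi}^{2*pi} h(θ) sin(7*θ/2) dθ.
Split the integral at the breakpoints.
Directly, an antiderivative of (-3) sin(7*θ/2) is 6*cos(7*θ/2)/7; evaluating from -2*pi to 0: ∫_{-2*pi}^{0} (-3) sin(7*θ/2) dθ = (6/7) - (-6/7) = 12/7.
Directly, an antiderivative of (-6) sin(7*θ/2) is 12*cos(7*θ/2)/7; evaluating from 0 to 2*pi: ∫_{0}^{2*pi} (-6) sin(7*θ/2) dθ = (-12/7) - (12/7) = -24/7.
Summing the pieces and multiplying by (1/(2*pi)) gives b_7 = -6/(7*pi).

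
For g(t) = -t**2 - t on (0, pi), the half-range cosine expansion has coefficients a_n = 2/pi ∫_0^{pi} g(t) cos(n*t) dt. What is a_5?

a_5 = 2/pi ∫_0^{pi} (-t**2 - t) cos(5*t) dt.
Integrating by parts twice (tabular method), an antiderivative of (-t**2 - t) cos(5*t) is -t**2*sin(5*t)/5 - t*sin(5*t)/5 - 2*t*cos(5*t)/25 + 2*sin(5*t)/125 - cos(5*t)/25; evaluating from 0 to pi: ∫_{0}^{pi} (-t**2 - t) cos(5*t) dt = (1/25 + 2*pi/25) - (-1/25) = 2/25 + 2*pi/25.
Hence a_5 = (2/pi)·(2/25 + 2*pi/25) = 4*(1 + pi)/(25*pi).

4*(1 + pi)/(25*pi)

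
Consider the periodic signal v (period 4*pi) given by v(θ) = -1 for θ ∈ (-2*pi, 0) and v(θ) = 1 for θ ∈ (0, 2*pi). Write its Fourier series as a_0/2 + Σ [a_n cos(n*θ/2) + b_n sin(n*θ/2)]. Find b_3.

b_3 = (1/(2*pi)) ∫_{-2*pi}^{2*pi} v(θ) sin(3*θ/2) dθ.
v is odd and sin(3*θ/2) is odd, so the integrand is even and b_3 = 1/pi ∫_0^{2*pi} v(θ) sin(3*θ/2) dθ.
Directly, an antiderivative of (1) sin(3*θ/2) is -2*cos(3*θ/2)/3; evaluating from 0 to 2*pi: ∫_{0}^{2*pi} (1) sin(3*θ/2) dθ = (2/3) - (-2/3) = 4/3.
Hence b_3 = (1/pi)·(4/3) = 4/(3*pi).

4/(3*pi)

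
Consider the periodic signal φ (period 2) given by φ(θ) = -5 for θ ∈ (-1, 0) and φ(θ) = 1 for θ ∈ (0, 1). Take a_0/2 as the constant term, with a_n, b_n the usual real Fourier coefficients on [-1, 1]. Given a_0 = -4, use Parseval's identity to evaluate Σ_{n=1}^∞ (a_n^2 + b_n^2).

Parseval: a_0^2/2 + Σ_{n≥1} (a_n^2+b_n^2) = ∫_{-1}^{1} φ(θ)^2 dθ = 26.
Subtract a_0^2/2 = 8: Σ (a_n^2+b_n^2) = 18.

18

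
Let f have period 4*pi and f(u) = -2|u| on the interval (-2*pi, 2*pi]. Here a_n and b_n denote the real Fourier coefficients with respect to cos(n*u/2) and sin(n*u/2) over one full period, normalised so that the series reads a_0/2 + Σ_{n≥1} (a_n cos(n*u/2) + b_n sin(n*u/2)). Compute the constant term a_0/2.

a_0 = (1/(2*pi)) ∫_{-2*pi}^{2*pi} f(u) du = (1/(2*pi)) · (-8*pi**2) = -4*pi.
So the constant term a_0/2 = -2*pi.

-2*pi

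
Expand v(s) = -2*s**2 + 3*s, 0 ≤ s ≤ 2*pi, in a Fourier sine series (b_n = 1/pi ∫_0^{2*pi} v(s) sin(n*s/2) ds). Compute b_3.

b_3 = 1/pi ∫_0^{2*pi} (-2*s**2 + 3*s) sin(3*s/2) ds.
Integrating by parts twice (tabular method), an antiderivative of (-2*s**2 + 3*s) sin(3*s/2) is 4*s**2*cos(3*s/2)/3 - 16*s*sin(3*s/2)/9 - 2*s*cos(3*s/2) + 4*sin(3*s/2)/3 - 32*cos(3*s/2)/27; evaluating from 0 to 2*pi: ∫_{0}^{2*pi} (-2*s**2 + 3*s) sin(3*s/2) ds = (-16*pi**2/3 + 32/27 + 4*pi) - (-32/27) = -16*pi**2/3 + 64/27 + 4*pi.
Hence b_3 = (1/pi)·(-16*pi**2/3 + 64/27 + 4*pi) = -16*pi/3 + 64/(27*pi) + 4.

-16*pi/3 + 64/(27*pi) + 4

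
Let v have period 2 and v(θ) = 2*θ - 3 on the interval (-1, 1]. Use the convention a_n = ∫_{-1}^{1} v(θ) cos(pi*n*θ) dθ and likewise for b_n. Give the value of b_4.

b_4 = ∫_{-1}^{1} v(θ) sin(4*pi*θ) dθ.
Integrating by parts (boundary term plus one more integral), an antiderivative of (2*θ - 3) sin(4*pi*θ) is -θ*cos(4*pi*θ)/(2*pi) + sin(4*pi*θ)/(8*pi**2) + 3*cos(4*pi*θ)/(4*pi); evaluating from -1 to 1: ∫_{-1}^{1} (2*θ - 3) sin(4*pi*θ) dθ = (1/(4*pi)) - (5/(4*pi)) = -1/pi.
Hence b_4 = -1/pi.

-1/pi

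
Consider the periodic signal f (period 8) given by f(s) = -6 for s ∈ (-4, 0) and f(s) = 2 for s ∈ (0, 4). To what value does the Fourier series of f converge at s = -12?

s = -12 differs from s = -4 by -1 full period(s), and the series is 8-periodic.
At s = -4 the one-sided limits are f(-4^-) = 2 and f(-4^+) = -6.
By Dirichlet's theorem the series converges to their average, [(2) + (-6)]/2 = -2.

-2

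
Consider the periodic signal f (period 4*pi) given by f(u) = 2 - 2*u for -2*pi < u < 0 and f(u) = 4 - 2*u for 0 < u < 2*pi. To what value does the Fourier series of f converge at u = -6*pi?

u = -6*pi differs from u = -2*pi by -1 full period(s), and the series is 4*pi-periodic.
At u = -2*pi the one-sided limits are f(-2*pi^-) = 4 - 4*pi and f(-2*pi^+) = 2 + 4*pi.
By Dirichlet's theorem the series converges to their average, [(4 - 4*pi) + (2 + 4*pi)]/2 = 3.

3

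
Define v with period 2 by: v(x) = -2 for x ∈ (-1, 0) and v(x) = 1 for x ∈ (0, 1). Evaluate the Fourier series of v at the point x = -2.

-1/2

x = -2 differs from x = 0 by -1 full period(s), and the series is 2-periodic.
At x = 0 the one-sided limits are v(0^-) = -2 and v(0^+) = 1.
By Dirichlet's theorem the series converges to their average, [(-2) + (1)]/2 = -1/2.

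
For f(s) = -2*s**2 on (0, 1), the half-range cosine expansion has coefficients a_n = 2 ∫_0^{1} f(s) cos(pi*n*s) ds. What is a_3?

a_3 = 2 ∫_0^{1} (-2*s**2) cos(3*pi*s) ds.
Integrating by parts twice (tabular method), an antiderivative of (-2*s**2) cos(3*pi*s) is -2*s**2*sin(3*pi*s)/(3*pi) - 4*s*cos(3*pi*s)/(9*pi**2) + 4*sin(3*pi*s)/(27*pi**3); evaluating from 0 to 1: ∫_{0}^{1} (-2*s**2) cos(3*pi*s) ds = (4/(9*pi**2)) - (0) = 4/(9*pi**2).
Hence a_3 = 2·(4/(9*pi**2)) = 8/(9*pi**2).

8/(9*pi**2)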